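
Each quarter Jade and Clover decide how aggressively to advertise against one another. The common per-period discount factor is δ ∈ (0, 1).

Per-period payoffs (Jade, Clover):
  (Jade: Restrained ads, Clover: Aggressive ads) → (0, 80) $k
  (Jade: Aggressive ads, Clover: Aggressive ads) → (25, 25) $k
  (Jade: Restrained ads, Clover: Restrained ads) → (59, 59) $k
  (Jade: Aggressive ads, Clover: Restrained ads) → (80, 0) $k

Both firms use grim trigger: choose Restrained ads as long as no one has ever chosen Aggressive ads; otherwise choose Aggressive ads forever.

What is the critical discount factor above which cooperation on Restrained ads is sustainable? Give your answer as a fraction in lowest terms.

One-period gain from deviating is 80 − 59 = 21. The loss is 59 − 25 = 34 in every subsequent period, with present value 34·δ/(1−δ).
Deviation is unprofitable when 34·δ/(1−δ) ≥ 21, i.e. δ/(1−δ) ≥ 21/34.
Equivalently δ ≥ 21/(21+34) = 21/55.

21/55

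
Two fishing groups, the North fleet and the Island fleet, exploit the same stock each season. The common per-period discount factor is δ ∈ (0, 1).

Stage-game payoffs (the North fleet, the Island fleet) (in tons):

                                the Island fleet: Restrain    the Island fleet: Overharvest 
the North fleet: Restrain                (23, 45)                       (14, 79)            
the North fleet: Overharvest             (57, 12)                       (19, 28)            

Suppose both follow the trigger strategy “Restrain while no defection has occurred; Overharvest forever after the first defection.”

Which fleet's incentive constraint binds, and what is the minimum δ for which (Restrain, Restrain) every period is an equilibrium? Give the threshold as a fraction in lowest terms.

the North fleet; δ ≥ 17/19

the North fleet: cooperation gives 23 each period; deviation gives 57 once then 19 forever.
  23/(1−δ) ≥ 57 + 19δ/(1−δ) ⇒ δ ≥ 34/38 = 17/19.
the Island fleet: cooperation gives 45 each period; deviation gives 79 once then 28 forever.
  δ ≥ 34/51 = 2/3.
Both must hold, so the binding constraint is the North fleet's: δ ≥ 17/19.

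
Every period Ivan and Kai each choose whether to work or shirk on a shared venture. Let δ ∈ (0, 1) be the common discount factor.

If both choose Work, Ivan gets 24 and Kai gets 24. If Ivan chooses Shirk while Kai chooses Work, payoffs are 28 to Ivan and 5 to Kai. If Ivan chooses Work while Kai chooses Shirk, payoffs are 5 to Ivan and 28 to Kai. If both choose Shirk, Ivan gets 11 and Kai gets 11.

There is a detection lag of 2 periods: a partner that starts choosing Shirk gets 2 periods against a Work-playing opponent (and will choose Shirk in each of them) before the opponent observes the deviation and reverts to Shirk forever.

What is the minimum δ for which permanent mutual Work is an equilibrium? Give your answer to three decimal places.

0.485

Deviating for the 2 undetected periods gains 28−24 = 4 per period over cooperation, then loses 24−11 = 13 per period forever once punishment starts.
Gain: 4(1 + δ + … + δ^1); loss: 13·δ^2/(1−δ).
No profitable deviation ⇔ 4(1−δ^2) ≤ 13·δ^2, i.e. δ^2 ≥ 4/(4+13) = 4/17.
Hence δ ≥ (4/17)^(1/2) ≈ 0.485.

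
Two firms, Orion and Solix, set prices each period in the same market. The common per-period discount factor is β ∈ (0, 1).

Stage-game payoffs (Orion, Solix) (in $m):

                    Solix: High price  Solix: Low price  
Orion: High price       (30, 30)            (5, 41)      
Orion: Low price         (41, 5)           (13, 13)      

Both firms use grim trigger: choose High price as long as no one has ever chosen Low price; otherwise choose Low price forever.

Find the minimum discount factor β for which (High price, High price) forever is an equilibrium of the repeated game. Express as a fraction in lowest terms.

11/28

Cooperation forever yields 30 each period: 30/(1−β).
Deviating yields 41 once, then 13 forever: 41 + 13β/(1−β).
No profitable deviation requires 30/(1−β) ≥ 41 + 13β/(1−β).
Multiplying by (1−β): 30 ≥ 41(1−β) + 13β = 41 − 28β.
So 28β ≥ 11, i.e. β ≥ 11/28.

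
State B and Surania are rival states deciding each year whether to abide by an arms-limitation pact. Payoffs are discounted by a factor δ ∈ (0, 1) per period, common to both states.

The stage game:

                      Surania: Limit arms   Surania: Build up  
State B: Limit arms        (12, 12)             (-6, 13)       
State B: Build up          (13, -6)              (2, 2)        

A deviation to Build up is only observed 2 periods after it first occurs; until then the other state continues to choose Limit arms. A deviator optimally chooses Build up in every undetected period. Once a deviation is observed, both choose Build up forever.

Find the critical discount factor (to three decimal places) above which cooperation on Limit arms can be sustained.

A deviator earns 13 for 2 periods, then 2 forever; cooperating earns 12 forever. Multiplying the IC by (1−δ):
12 ≥ 13(1−δ^2) + 2δ^2, so 11·δ^2 ≥ 1 and δ^2 ≥ 1/11.
δ ≥ (1/11)^(1/2) ≈ 0.302.

0.302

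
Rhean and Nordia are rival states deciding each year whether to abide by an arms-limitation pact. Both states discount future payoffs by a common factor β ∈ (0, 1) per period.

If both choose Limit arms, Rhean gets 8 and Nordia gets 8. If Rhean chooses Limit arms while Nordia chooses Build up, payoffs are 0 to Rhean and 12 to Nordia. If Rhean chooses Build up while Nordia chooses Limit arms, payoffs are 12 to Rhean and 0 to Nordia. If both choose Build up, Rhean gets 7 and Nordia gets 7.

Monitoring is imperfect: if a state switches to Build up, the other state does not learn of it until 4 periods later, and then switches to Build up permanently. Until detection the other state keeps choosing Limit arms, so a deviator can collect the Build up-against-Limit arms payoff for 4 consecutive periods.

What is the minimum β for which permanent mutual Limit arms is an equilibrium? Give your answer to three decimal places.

Deviating for the 4 undetected periods gains 12−8 = 4 per period over cooperation, then loses 8−7 = 1 per period forever once punishment starts.
Gain: 4(1 + β + … + β^3); loss: 1·β^4/(1−β).
No profitable deviation ⇔ 4(1−β^4) ≤ 1·β^4, i.e. β^4 ≥ 4/(4+1) = 4/5.
Hence β ≥ (4/5)^(1/4) ≈ 0.946.

0.946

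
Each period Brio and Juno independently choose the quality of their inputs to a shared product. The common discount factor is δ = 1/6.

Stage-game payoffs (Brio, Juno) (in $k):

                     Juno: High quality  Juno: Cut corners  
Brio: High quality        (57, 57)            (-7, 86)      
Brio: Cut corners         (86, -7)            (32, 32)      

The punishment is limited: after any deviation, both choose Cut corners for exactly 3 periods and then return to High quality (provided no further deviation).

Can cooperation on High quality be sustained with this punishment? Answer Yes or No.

No

Comparing payoff streams over the 4 periods until play realigns: cooperate → 57(1+δ+…+δ^3); deviate → 86 + 32(δ+…+δ^3).
Cooperation is sustained iff (57−32)(δ+…+δ^3) ≥ 86−57.
δ+…+δ^3 = 1/6·(1−(1/6)^3)/(1−1/6) = 0.1991, and (86−57)/(57−32) = 1.1600.
0.1991 < 1.1600, so cooperation is not sustainable.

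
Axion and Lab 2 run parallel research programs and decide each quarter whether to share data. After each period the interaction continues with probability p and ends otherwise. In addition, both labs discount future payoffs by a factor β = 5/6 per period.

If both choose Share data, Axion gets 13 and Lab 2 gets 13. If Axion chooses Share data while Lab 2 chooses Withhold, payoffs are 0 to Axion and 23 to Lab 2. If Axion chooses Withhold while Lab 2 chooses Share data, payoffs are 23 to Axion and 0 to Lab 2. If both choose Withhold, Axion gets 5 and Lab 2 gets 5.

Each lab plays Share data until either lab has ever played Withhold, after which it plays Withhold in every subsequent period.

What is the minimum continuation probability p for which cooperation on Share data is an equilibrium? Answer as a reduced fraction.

2/3

Expected continuation weight on next period's payoff is β·p = 5/6·p, which plays the role of the discount factor.
Cooperation requires 5/6·p ≥ (23−13)/(23−5) = 5/9, hence p ≥ 2/3.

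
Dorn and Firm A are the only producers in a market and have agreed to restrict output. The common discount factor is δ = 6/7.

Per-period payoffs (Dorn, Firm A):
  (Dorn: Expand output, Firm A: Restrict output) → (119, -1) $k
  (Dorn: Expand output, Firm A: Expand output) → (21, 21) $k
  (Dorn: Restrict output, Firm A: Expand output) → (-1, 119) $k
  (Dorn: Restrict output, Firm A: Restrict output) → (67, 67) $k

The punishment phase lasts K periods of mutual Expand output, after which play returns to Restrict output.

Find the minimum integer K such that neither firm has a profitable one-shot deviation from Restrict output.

2

Need Σ_{k=1}^{K} δ^k ≥ (119−67)/(67−21) = 1.1304 at δ = 6/7.
At K = 1 the sum is 0.8571 < 1.1304; at K = 2 it is 1.5918 ≥ 1.1304.
So the minimum punishment length is K = 2.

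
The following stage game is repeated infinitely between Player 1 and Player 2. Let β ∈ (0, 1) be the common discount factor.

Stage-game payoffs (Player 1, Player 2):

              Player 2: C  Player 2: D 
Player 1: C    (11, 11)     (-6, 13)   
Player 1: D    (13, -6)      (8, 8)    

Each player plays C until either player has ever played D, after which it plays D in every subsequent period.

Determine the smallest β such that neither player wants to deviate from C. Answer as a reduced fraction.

2/5

11/(1−β) ≥ 13 + 8β/(1−β)
11 ≥ 13 − 5β
β ≥ 2/5.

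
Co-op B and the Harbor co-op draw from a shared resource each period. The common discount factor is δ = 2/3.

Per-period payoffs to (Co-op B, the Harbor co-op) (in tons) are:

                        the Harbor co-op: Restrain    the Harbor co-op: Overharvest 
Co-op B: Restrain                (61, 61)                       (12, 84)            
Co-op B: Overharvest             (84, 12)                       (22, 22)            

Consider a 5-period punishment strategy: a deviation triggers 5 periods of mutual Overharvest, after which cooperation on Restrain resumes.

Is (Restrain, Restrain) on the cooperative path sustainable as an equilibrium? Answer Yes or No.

Comparing payoff streams over the 6 periods until play realigns: cooperate → 61(1+δ+…+δ^5); deviate → 84 + 22(δ+…+δ^5).
Cooperation is sustained iff (61−22)(δ+…+δ^5) ≥ 84−61.
δ+…+δ^5 = 2/3·(1−(2/3)^5)/(1−2/3) = 1.7366, and (84−61)/(61−22) = 0.5897.
1.7366 ≥ 0.5897, so cooperation is sustainable.

Yes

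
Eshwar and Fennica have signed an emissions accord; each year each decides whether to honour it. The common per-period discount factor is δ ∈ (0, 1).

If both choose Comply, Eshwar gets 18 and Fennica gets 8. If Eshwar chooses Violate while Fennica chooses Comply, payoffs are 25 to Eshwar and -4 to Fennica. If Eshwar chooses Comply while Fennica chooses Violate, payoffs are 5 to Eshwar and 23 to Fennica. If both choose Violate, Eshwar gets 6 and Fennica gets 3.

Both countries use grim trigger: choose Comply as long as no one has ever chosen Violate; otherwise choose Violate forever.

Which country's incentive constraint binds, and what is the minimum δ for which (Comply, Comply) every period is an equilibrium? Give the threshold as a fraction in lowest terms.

Eshwar: cooperation gives 18 each period; deviation gives 25 once then 6 forever.
  18/(1−δ) ≥ 25 + 6δ/(1−δ) ⇒ δ ≥ 7/19.
Fennica: cooperation gives 8 each period; deviation gives 23 once then 3 forever.
  δ ≥ 15/20 = 3/4.
Both must hold, so the binding constraint is Fennica's: δ ≥ 3/4.

Fennica; δ ≥ 3/4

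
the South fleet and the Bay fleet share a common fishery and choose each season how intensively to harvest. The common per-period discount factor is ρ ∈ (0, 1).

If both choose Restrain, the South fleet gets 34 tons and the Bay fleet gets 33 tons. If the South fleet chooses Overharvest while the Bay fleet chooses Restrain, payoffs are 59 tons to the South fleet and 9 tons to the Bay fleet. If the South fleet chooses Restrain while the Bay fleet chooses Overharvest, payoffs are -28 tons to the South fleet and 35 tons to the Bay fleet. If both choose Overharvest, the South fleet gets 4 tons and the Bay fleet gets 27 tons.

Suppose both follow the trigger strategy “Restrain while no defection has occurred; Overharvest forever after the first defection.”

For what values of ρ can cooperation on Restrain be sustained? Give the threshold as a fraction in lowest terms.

5/11

the South fleet: cooperation gives 34 each period; deviation gives 59 once then 4 forever.
  34/(1−ρ) ≥ 59 + 4ρ/(1−ρ) ⇒ ρ ≥ 25/55 = 5/11.
the Bay fleet: cooperation gives 33 each period; deviation gives 35 once then 27 forever.
  ρ ≥ 2/8 = 1/4.
Both must hold, so the binding constraint is the South fleet's: ρ ≥ 5/11.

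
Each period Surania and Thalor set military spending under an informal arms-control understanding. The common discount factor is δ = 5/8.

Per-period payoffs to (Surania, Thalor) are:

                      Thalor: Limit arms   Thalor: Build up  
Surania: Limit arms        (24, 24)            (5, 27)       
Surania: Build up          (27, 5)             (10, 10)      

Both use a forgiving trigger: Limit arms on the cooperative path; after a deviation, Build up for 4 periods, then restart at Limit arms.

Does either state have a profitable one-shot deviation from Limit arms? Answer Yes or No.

No

A one-shot deviation gives 27 now, then 10 for 4 periods, then back to 24.
Gain from deviating: (27−24) today; loss: (24−10) in each of the next 4 periods.
No-deviation condition: (24−10)(δ+…+δ^4) ≥ 27−24, i.e. δ+…+δ^4 ≥ 3/14.
At δ = 5/8: δ+…+δ^4 = 1.4124 ≥ 0.2143.
So cooperation is sustainable.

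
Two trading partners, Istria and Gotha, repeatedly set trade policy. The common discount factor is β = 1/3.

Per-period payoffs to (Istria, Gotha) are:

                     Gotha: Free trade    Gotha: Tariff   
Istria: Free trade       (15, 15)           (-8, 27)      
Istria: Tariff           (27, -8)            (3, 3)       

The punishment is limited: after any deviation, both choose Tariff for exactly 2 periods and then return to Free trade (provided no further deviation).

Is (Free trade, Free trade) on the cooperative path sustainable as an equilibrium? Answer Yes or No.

No

Comparing payoff streams over the 3 periods until play realigns: cooperate → 15(1+β+…+β^2); deviate → 27 + 3(β+…+β^2).
Cooperation is sustained iff (15−3)(β+…+β^2) ≥ 27−15.
β+…+β^2 = 1/3·(1−(1/3)^2)/(1−1/3) = 0.4444, and (27−15)/(15−3) = 1.0000.
0.4444 < 1.0000, so cooperation is not sustainable.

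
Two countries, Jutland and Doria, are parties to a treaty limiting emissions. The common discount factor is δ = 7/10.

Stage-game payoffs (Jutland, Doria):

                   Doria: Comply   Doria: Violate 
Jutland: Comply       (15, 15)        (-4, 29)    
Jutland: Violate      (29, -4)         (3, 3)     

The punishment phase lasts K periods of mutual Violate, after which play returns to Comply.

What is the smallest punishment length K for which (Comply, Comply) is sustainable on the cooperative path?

2

IC: δ(1−δ^K)/(1−δ) ≥ (29−15)/(15−3) = 7/6.
With δ = 7/10: need 1 − δ^K ≥ 7/6·(1−7/10)/(7/10), i.e. δ^K ≤ 0.5000.
Since (7/10)^1 = 0.7000 and (7/10)^2 = 0.4900, the smallest such K is 2.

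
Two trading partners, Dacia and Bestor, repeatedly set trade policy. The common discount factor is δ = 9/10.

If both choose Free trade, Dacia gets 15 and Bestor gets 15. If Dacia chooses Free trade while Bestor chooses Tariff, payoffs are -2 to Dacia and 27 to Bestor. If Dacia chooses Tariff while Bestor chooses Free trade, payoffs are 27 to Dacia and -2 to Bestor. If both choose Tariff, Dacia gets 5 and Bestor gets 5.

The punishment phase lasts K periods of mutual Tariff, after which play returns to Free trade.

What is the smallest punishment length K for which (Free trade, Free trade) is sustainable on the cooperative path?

IC: δ(1−δ^K)/(1−δ) ≥ (27−15)/(15−5) = 6/5.
With δ = 9/10: need 1 − δ^K ≥ 6/5·(1−9/10)/(9/10), i.e. δ^K ≤ 0.8667.
Since (9/10)^1 = 0.9000 and (9/10)^2 = 0.8100, the smallest such K is 2.

2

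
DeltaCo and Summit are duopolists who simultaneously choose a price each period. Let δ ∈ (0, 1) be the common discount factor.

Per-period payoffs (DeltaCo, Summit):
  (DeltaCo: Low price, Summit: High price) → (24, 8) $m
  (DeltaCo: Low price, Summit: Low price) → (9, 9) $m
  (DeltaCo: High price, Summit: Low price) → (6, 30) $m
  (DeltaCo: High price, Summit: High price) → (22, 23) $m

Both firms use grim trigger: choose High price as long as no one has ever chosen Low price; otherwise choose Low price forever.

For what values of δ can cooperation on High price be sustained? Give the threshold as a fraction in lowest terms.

1/3

DeltaCo: cooperation gives 22 each period; deviation gives 24 once then 9 forever.
  22/(1−δ) ≥ 24 + 9δ/(1−δ) ⇒ δ ≥ 2/15.
Summit: cooperation gives 23 each period; deviation gives 30 once then 9 forever.
  δ ≥ 7/21 = 1/3.
Both must hold, so the binding constraint is Summit's: δ ≥ 1/3.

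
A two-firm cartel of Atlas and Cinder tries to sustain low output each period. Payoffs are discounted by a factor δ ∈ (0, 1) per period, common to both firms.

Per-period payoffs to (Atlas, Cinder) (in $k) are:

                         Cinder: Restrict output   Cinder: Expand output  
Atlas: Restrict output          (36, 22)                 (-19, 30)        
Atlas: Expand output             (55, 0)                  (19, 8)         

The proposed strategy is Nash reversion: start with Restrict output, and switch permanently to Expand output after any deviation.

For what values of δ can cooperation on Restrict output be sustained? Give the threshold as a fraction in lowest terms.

19/36

Atlas: cooperation gives 36 each period; deviation gives 55 once then 19 forever.
  36/(1−δ) ≥ 55 + 19δ/(1−δ) ⇒ δ ≥ 19/36.
Cinder: cooperation gives 22 each period; deviation gives 30 once then 8 forever.
  δ ≥ 8/22 = 4/11.
Both must hold, so the binding constraint is Atlas's: δ ≥ 19/36.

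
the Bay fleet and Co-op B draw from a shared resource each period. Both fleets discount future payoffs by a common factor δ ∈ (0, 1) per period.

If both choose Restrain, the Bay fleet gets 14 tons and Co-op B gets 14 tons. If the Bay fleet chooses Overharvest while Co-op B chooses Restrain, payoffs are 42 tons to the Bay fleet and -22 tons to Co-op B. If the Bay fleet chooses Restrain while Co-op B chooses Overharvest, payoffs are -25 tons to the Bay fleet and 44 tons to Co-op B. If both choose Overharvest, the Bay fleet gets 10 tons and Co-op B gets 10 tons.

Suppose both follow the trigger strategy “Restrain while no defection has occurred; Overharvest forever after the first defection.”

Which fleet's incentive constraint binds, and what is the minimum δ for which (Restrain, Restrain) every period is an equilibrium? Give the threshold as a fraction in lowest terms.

Co-op B; δ ≥ 15/17

the Bay fleet: cooperation gives 14 each period; deviation gives 42 once then 10 forever.
  14/(1−δ) ≥ 42 + 10δ/(1−δ) ⇒ δ ≥ 28/32 = 7/8.
Co-op B: cooperation gives 14 each period; deviation gives 44 once then 10 forever.
  δ ≥ 30/34 = 15/17.
Both must hold, so the binding constraint is Co-op B's: δ ≥ 15/17.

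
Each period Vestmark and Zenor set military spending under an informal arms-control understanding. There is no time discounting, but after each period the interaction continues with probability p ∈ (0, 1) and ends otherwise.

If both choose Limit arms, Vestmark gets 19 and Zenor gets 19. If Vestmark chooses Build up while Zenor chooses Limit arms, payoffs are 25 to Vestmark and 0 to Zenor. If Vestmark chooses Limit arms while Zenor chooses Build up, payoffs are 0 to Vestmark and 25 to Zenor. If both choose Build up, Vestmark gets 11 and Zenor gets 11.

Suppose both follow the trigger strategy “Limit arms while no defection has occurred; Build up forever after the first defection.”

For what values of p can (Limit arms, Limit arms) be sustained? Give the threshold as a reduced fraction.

3/7

Expected cooperation value is 19 + p·19 + p²·19 + … = 19/(1−p); deviation gives 25 + p·11/(1−p).
19 ≥ 25(1−p) + 11p ⇒ 14p ≥ 6 ⇒ p ≥ 6/14 = 3/7.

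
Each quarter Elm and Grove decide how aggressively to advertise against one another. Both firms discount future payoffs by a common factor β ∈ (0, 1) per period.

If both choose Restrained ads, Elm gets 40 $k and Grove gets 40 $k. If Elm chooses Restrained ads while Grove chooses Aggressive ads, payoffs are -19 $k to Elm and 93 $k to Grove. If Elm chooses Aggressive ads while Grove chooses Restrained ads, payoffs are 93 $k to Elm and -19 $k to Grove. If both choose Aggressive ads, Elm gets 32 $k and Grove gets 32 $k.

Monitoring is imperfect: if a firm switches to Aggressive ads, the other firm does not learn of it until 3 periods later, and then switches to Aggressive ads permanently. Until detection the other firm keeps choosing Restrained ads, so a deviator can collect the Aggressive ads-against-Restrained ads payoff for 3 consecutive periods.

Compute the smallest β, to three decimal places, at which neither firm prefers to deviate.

The best deviation is to choose Aggressive ads for all 3 undetected periods, earning 93 each, then 32 forever once detected.
Deviation value: 93(1−β^3)/(1−β) + 32β^3/(1−β); cooperation value: 40/(1−β).
IC: 40 ≥ 93(1−β^3) + 32β^3 = 93 − 61β^3.
So β^3 ≥ 53/61, giving β ≥ (53/61)^(1/3) ≈ 0.954.

0.954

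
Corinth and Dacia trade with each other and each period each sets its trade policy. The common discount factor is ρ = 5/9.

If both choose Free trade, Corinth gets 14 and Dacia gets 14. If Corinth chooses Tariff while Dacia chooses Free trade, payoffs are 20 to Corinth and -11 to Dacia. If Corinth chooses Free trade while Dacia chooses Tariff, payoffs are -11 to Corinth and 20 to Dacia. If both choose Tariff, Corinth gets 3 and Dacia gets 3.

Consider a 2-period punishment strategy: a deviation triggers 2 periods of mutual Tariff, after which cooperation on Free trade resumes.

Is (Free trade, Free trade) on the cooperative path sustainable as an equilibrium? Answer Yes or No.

IC: ρ+…+ρ^2 ≥ (20−14)/(14−3) = 6/11.
At ρ = 5/9: partial sum = 0.8642 ≥ 0.5455. Cooperation sustainable.

Yes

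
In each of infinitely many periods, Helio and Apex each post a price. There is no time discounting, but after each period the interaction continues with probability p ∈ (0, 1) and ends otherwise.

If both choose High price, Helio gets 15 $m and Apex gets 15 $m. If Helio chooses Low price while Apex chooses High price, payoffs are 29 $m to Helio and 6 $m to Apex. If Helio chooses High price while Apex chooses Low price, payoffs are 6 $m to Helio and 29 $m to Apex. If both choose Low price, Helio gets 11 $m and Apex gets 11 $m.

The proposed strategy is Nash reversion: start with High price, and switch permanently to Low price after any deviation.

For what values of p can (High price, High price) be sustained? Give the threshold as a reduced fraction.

With no time discounting, the continuation probability p plays the role of the discount factor.
Grim-trigger IC: 15/(1−p) ≥ 29 + 11p/(1−p) ⇒ p ≥ (29−15)/(29−11) = 7/9.

7/9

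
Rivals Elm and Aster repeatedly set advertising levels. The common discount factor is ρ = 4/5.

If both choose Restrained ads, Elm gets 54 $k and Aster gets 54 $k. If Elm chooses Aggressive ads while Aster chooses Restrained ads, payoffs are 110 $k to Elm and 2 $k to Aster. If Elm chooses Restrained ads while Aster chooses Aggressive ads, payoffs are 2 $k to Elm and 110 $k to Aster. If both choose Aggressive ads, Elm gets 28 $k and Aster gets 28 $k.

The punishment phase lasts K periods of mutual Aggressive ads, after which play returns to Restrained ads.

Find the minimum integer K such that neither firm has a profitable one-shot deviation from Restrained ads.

4

No profitable deviation requires (54−28)(ρ+…+ρ^K) ≥ 110−54, i.e. ρ+…+ρ^K ≥ 28/13 ≈ 2.1538.
With ρ = 4/5, the partial sums are K=1: 0.8000, K=2: 1.4400, K=3: 1.9520, K=4: 2.3616.
K = 4 is the first length at which the sum reaches 2.1538.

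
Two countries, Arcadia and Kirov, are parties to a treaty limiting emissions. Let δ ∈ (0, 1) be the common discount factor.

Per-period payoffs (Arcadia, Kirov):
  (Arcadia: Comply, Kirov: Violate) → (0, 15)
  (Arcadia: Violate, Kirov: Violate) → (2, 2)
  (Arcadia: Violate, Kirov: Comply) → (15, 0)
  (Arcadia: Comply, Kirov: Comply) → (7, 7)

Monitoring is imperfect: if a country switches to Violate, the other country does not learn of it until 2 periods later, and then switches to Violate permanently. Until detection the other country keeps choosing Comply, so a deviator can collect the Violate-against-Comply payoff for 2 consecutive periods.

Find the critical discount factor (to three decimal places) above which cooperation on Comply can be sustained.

0.784

Deviating for the 2 undetected periods gains 15−7 = 8 per period over cooperation, then loses 7−2 = 5 per period forever once punishment starts.
Gain: 8(1 + δ + … + δ^1); loss: 5·δ^2/(1−δ).
No profitable deviation ⇔ 8(1−δ^2) ≤ 5·δ^2, i.e. δ^2 ≥ 8/(8+5) = 8/13.
Hence δ ≥ (8/13)^(1/2) ≈ 0.784.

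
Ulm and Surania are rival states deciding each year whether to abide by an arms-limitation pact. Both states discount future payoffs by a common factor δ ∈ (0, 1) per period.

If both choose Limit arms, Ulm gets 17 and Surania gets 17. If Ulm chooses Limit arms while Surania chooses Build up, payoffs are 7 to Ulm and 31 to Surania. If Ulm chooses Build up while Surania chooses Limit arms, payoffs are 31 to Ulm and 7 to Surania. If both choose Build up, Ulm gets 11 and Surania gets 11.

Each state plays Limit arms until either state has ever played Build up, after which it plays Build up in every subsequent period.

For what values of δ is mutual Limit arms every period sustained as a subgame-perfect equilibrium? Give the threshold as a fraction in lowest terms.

7/10

17/(1−δ) ≥ 31 + 11δ/(1−δ)
17 ≥ 31 − 20δ
δ ≥ 14/20 = 7/10.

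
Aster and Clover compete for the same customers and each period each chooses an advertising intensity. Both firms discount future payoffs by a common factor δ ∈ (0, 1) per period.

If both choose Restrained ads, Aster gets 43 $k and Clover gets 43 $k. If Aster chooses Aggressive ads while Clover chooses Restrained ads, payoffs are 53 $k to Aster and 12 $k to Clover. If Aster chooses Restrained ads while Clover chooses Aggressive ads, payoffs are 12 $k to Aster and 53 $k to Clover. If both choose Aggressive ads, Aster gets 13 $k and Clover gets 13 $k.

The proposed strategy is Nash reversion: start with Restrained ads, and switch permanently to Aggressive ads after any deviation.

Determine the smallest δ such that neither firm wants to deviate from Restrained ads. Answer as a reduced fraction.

1/4

43/(1−δ) ≥ 53 + 13δ/(1−δ)
43 ≥ 53 − 40δ
δ ≥ 10/40 = 1/4.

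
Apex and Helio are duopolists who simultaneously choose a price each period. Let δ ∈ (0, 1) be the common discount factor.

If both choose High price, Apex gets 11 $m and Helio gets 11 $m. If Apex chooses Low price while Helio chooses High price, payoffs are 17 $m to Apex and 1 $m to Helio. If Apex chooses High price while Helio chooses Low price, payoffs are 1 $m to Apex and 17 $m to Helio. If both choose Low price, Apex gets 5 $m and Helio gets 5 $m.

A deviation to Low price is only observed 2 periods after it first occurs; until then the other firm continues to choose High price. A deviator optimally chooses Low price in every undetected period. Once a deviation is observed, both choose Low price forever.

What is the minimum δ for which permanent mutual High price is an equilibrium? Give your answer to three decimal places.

0.707

Deviating for the 2 undetected periods gains 17−11 = 6 per period over cooperation, then loses 11−5 = 6 per period forever once punishment starts.
Gain: 6(1 + δ + … + δ^1); loss: 6·δ^2/(1−δ).
No profitable deviation ⇔ 6(1−δ^2) ≤ 6·δ^2, i.e. δ^2 ≥ 6/(6+6) = 1/2.
Hence δ ≥ (1/2)^(1/2) ≈ 0.707.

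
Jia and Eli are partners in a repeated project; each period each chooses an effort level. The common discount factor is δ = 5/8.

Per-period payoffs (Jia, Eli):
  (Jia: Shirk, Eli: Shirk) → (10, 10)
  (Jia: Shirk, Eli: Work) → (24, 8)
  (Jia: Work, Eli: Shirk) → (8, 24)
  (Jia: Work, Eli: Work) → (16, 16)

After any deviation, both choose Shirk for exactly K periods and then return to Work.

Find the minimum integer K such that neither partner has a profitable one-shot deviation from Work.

4

IC: δ(1−δ^K)/(1−δ) ≥ (24−16)/(16−10) = 4/3.
With δ = 5/8: need 1 − δ^K ≥ 4/3·(1−5/8)/(5/8), i.e. δ^K ≤ 0.2000.
Since (5/8)^3 = 0.2441 and (5/8)^4 = 0.1526, the smallest such K is 4.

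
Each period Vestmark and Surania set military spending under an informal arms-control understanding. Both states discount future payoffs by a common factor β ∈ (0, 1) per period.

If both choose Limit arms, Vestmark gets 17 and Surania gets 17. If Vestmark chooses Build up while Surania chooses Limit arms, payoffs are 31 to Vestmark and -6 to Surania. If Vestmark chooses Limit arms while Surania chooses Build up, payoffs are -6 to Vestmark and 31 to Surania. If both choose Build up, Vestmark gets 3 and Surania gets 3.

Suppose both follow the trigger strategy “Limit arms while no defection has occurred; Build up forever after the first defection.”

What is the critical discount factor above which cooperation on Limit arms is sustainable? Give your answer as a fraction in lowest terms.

1/2

One-period gain from deviating is 31 − 17 = 14. The loss is 17 − 3 = 14 in every subsequent period, with present value 14·β/(1−β).
Deviation is unprofitable when 14·β/(1−β) ≥ 14, i.e. β/(1−β) ≥ 1.
Equivalently β ≥ 14/(14+14) = 1/2.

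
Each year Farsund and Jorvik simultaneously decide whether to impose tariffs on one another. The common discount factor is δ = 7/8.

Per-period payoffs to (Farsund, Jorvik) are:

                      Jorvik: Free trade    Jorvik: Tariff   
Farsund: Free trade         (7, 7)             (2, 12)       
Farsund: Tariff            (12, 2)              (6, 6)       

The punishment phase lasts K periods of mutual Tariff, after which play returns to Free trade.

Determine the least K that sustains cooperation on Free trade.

IC: δ(1−δ^K)/(1−δ) ≥ (12−7)/(7−6) = 5.
With δ = 7/8: need 1 − δ^K ≥ 5·(1−7/8)/(7/8), i.e. δ^K ≤ 0.2857.
Since (7/8)^9 = 0.3007 and (7/8)^10 = 0.2631, the smallest such K is 10.

10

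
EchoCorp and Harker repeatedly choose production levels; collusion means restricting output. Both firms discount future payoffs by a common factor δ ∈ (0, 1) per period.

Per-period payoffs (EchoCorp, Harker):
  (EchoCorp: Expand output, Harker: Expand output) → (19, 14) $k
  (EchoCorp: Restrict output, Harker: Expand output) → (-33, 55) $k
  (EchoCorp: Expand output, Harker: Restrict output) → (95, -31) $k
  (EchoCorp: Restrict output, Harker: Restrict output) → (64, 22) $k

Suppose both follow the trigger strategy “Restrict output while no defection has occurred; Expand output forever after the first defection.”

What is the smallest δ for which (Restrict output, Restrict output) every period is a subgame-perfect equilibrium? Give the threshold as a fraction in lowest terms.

EchoCorp: cooperation gives 64 each period; deviation gives 95 once then 19 forever.
  64/(1−δ) ≥ 95 + 19δ/(1−δ) ⇒ δ ≥ 31/76.
Harker: cooperation gives 22 each period; deviation gives 55 once then 14 forever.
  δ ≥ 33/41.
Both must hold, so the binding constraint is Harker's: δ ≥ 33/41.

33/41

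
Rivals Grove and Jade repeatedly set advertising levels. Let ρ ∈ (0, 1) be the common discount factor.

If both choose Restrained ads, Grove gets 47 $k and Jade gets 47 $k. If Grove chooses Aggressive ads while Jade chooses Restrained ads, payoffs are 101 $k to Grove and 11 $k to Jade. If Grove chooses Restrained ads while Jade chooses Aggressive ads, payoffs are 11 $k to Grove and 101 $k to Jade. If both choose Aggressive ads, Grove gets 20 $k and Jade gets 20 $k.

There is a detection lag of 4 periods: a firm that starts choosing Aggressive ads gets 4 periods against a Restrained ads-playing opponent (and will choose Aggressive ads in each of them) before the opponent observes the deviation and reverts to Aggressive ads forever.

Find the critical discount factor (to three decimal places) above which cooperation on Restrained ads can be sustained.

The best deviation is to choose Aggressive ads for all 4 undetected periods, earning 101 each, then 20 forever once detected.
Deviation value: 101(1−ρ^4)/(1−ρ) + 20ρ^4/(1−ρ); cooperation value: 47/(1−ρ).
IC: 47 ≥ 101(1−ρ^4) + 20ρ^4 = 101 − 81ρ^4.
So ρ^4 ≥ 54/81 = 2/3, giving ρ ≥ (2/3)^(1/4) ≈ 0.904.

0.904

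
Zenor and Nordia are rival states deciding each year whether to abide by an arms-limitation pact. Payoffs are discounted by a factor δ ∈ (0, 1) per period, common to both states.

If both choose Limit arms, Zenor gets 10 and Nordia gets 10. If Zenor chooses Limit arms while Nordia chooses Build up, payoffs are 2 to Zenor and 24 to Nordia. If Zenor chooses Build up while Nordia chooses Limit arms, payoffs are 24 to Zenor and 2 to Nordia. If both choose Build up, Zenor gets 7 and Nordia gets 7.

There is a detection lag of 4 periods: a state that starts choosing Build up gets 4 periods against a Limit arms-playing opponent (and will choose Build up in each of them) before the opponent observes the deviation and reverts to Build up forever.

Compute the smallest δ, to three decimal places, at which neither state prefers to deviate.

0.953

Deviating for the 4 undetected periods gains 24−10 = 14 per period over cooperation, then loses 10−7 = 3 per period forever once punishment starts.
Gain: 14(1 + δ + … + δ^3); loss: 3·δ^4/(1−δ).
No profitable deviation ⇔ 14(1−δ^4) ≤ 3·δ^4, i.e. δ^4 ≥ 14/(14+3) = 14/17.
Hence δ ≥ (14/17)^(1/4) ≈ 0.953.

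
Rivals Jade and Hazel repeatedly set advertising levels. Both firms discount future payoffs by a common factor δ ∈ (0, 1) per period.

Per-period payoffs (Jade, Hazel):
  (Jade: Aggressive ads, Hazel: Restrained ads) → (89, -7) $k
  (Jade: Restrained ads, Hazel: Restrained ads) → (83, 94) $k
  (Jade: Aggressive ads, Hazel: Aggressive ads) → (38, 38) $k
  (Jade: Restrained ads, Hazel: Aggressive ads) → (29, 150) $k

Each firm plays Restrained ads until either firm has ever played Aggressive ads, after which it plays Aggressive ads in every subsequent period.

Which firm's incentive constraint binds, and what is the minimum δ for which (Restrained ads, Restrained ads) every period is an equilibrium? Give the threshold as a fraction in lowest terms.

Hazel; δ ≥ 1/2

Jade's threshold: (89−83)/(89−38) = 2/17.
Hazel's threshold: (150−94)/(150−38) = 1/2.
2/17 < 1/2, so Hazel binds and δ* = 1/2.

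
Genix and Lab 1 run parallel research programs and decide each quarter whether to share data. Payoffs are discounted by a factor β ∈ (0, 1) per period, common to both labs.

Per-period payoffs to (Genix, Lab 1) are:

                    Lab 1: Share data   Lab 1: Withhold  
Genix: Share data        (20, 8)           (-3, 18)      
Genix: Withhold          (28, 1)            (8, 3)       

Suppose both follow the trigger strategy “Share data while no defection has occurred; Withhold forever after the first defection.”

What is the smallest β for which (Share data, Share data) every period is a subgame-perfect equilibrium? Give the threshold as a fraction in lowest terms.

2/3

Genix: cooperation gives 20 each period; deviation gives 28 once then 8 forever.
  20/(1−β) ≥ 28 + 8β/(1−β) ⇒ β ≥ 8/20 = 2/5.
Lab 1: cooperation gives 8 each period; deviation gives 18 once then 3 forever.
  β ≥ 10/15 = 2/3.
Both must hold, so the binding constraint is Lab 1's: β ≥ 2/3.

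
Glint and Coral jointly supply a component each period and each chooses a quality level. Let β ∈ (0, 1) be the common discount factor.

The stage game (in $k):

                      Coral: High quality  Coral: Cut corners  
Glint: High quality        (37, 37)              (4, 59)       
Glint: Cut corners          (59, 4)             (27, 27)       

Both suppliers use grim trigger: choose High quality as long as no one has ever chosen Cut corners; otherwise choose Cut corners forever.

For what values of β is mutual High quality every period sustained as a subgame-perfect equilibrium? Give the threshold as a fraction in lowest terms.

11/16

Cooperation forever yields 37 each period: 37/(1−β).
Deviating yields 59 once, then 27 forever: 59 + 27β/(1−β).
No profitable deviation requires 37/(1−β) ≥ 59 + 27β/(1−β).
Multiplying by (1−β): 37 ≥ 59(1−β) + 27β = 59 − 32β.
So 32β ≥ 22, i.e. β ≥ 22/32 = 11/16.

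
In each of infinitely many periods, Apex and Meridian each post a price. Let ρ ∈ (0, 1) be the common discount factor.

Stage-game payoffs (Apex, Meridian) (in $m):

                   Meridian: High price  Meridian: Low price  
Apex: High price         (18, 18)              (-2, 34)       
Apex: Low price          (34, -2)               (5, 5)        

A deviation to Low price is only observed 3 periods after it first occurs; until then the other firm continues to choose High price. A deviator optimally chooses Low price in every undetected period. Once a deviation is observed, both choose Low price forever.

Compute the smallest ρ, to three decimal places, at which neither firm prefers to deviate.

The best deviation is to choose Low price for all 3 undetected periods, earning 34 each, then 5 forever once detected.
Deviation value: 34(1−ρ^3)/(1−ρ) + 5ρ^3/(1−ρ); cooperation value: 18/(1−ρ).
IC: 18 ≥ 34(1−ρ^3) + 5ρ^3 = 34 − 29ρ^3.
So ρ^3 ≥ 16/29, giving ρ ≥ (16/29)^(1/3) ≈ 0.820.

0.820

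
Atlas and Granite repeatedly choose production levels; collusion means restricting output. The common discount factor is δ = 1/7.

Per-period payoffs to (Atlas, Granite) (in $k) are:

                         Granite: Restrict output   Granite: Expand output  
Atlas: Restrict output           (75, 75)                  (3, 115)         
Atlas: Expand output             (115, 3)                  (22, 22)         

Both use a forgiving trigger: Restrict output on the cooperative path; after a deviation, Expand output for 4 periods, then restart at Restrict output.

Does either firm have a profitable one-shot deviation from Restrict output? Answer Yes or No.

Comparing payoff streams over the 5 periods until play realigns: cooperate → 75(1+δ+…+δ^4); deviate → 115 + 22(δ+…+δ^4).
Cooperation is sustained iff (75−22)(δ+…+δ^4) ≥ 115−75.
δ+…+δ^4 = 1/7·(1−(1/7)^4)/(1−1/7) = 0.1666, and (115−75)/(75−22) = 0.7547.
0.1666 < 0.7547, so cooperation is not sustainable.

Yes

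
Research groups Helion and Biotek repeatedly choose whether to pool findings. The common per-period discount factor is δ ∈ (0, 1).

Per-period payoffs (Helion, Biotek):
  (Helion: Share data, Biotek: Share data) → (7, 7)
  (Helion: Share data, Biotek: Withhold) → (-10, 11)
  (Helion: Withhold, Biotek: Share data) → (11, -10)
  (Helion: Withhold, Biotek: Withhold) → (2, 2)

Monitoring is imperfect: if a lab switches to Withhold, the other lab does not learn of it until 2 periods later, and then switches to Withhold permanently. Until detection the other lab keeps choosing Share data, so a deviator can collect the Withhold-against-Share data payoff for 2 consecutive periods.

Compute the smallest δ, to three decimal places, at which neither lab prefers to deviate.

0.667

The best deviation is to choose Withhold for all 2 undetected periods, earning 11 each, then 2 forever once detected.
Deviation value: 11(1−δ^2)/(1−δ) + 2δ^2/(1−δ); cooperation value: 7/(1−δ).
IC: 7 ≥ 11(1−δ^2) + 2δ^2 = 11 − 9δ^2.
So δ^2 ≥ 4/9, giving δ ≥ (4/9)^(1/2) ≈ 0.667.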